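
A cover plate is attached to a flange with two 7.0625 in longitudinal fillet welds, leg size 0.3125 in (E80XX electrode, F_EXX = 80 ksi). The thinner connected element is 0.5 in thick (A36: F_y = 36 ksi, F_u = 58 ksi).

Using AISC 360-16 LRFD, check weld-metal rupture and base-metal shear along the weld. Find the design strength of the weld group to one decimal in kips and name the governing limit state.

Weld metal: throat = 0.707×0.3125 = 0.22094 in, L = 2×7.0625 = 14.125 in. φR_n = 0.75 × 0.6 × 80 × 0.22094 × 14.125 = 112.3 kips.
Base metal shear (0.5 in plate): yield φR_n = 1.0×0.6×36×0.5×14.125 = 152.6 kips; rupture φR_n = 0.75×0.6×58×0.5×14.125 = 184.3 kips; take 152.6 kips (yield).
Governing: min(112.3, 152.6) = 112.3 kips → weld metal.

112.3 kips (weld metal governs)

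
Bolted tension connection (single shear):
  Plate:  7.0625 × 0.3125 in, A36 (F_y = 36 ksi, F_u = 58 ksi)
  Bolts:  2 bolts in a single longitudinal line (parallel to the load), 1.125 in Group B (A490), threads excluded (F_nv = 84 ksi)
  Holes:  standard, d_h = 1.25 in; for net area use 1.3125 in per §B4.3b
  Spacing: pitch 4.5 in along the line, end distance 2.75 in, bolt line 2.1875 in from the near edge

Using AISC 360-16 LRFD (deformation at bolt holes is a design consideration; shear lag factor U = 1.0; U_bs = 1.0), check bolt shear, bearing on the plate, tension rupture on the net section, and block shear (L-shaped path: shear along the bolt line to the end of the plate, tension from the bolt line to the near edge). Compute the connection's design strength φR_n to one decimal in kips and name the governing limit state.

Bolt shear: A_b = π(1.125)²/4 = 0.99402 in². φR_n = 0.75 × 84 × 0.99402 × 2 × 1 = 125.2 kips.
Bearing (0.3125 in plate, F_u = 58 ksi): end bolts L_c = 2.75 − 1.25/2 = 2.125, R_n = min(1.2×2.125×0.3125×58, 2.4×1.125×0.3125×58) = 46.219 kips/bolt; interior L_c = 4.5 − 1.25 = 3.25, R_n = 48.938 kips/bolt. φR_n = 0.75 × (1×46.219 + 1×48.938) = 71.4 kips.
Tension rupture (net): A_n = (7.0625 − 1×1.3125)×0.3125 = 1.7969 in² (U = 1.0, A_e = A_n). φR_n = 0.75 × 58 × 1.7969 = 78.2 kips.
Block shear: shear path 1×[2.75+1×4.5] = 1×7.25 in, A_gv = 2.2656, A_nv = 1×(7.25 − 1.5×1.3125)×0.3125 = 1.6504 in²; tension to near edge: (2.1875 − 0.5×1.3125)×0.3125 = 0.47852 in². R_n = min(0.6×58×1.6504, 0.6×36×2.2656) + 1.0×58×0.47852 = min(57.434, 48.937) + 27.754 = 76.691 kips. φR_n = 0.75 × 76.691 = 57.5 kips.
Governing: min(125.2, 71.4, 78.2, 57.5) = 57.5 kips → block shear.

57.5 kips (block shear governs)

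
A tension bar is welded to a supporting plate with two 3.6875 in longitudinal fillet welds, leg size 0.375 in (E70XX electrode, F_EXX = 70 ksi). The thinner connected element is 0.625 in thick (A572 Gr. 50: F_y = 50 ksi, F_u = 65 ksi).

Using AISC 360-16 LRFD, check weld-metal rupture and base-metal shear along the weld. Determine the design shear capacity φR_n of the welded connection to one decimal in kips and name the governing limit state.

Weld metal: throat = 0.707×0.375 = 0.26513 in, L = 2×3.6875 = 7.375 in. φR_n = 0.75 × 0.6 × 70 × 0.26513 × 7.375 = 61.6 kips.
Base metal shear (0.625 in plate): yield φR_n = 1.0×0.6×50×0.625×7.375 = 138.3 kips; rupture φR_n = 0.75×0.6×65×0.625×7.375 = 134.8 kips; take 134.8 kips (rupture).
Governing: min(61.6, 134.8) = 61.6 kips → weld metal.

61.6 kips (weld metal governs)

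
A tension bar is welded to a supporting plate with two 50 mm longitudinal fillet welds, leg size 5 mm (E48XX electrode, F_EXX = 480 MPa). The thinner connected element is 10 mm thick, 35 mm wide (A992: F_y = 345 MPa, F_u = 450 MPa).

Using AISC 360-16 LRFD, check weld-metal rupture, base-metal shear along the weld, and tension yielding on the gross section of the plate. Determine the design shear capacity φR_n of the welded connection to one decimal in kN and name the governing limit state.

Weld metal: throat = 0.707×5 = 3.535 mm, L = 2×50 = 100 mm. φR_n = 0.75 × 0.6 × 480 × 3.535 × 100 = 76.4 kN.
Base metal shear (10 mm plate): yield φR_n = 1.0×0.6×345×10×100 = 207.0 kN; rupture φR_n = 0.75×0.6×450×10×100 = 202.5 kN; take 202.5 kN (rupture).
Tension yield (gross): A_g = 35×10 = 350 mm². φR_n = 0.90 × 345 × 350 = 108.7 kN.
Governing: min(76.4, 202.5, 108.7) = 76.4 kN → weld metal.

76.4 kN (weld metal governs)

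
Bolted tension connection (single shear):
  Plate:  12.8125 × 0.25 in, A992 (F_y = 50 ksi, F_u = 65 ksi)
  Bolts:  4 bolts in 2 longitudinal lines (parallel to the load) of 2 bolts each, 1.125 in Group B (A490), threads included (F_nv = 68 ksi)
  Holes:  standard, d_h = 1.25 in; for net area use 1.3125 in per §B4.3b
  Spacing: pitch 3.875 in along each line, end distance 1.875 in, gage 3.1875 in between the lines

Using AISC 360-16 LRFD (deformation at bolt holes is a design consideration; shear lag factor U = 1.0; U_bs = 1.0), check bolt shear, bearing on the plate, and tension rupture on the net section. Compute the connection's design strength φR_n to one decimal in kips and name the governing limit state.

Bolt shear: A_b = π(1.125)²/4 = 0.99402 in². φR_n = 0.75 × 68 × 0.99402 × 4 × 1 = 202.8 kips.
Bearing (0.25 in plate, F_u = 65 ksi): end bolts L_c = 1.875 − 1.25/2 = 1.25, R_n = min(1.2×1.25×0.25×65, 2.4×1.125×0.25×65) = 24.375 kips/bolt; interior L_c = 3.875 − 1.25 = 2.625, R_n = 43.875 kips/bolt. φR_n = 0.75 × (2×24.375 + 2×43.875) = 102.4 kips.
Tension rupture (net): A_n = (12.8125 − 2×1.3125)×0.25 = 2.5469 in² (U = 1.0, A_e = A_n). φR_n = 0.75 × 65 × 2.5469 = 124.2 kips.
Governing: min(202.8, 102.4, 124.2) = 102.4 kips → bearing.

102.4 kips (bearing governs)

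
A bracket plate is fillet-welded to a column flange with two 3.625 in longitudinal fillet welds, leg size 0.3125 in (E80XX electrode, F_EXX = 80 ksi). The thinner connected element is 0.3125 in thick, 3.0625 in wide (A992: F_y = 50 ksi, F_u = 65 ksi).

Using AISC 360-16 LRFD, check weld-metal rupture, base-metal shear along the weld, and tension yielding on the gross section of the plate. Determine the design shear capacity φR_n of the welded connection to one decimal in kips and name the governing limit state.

Weld metal: throat = 0.707×0.3125 = 0.22094 in, L = 2×3.625 = 7.25 in. φR_n = 0.75 × 0.6 × 80 × 0.22094 × 7.25 = 57.7 kips.
Base metal shear (0.3125 in plate): yield φR_n = 1.0×0.6×50×0.3125×7.25 = 68.0 kips; rupture φR_n = 0.75×0.6×65×0.3125×7.25 = 66.3 kips; take 66.3 kips (rupture).
Tension yield (gross): A_g = 3.0625×0.3125 = 0.95703 in². φR_n = 0.90 × 50 × 0.95703 = 43.1 kips.
Governing: min(57.7, 66.3, 43.1) = 43.1 kips → gross-section yield.

43.1 kips (gross-section yield governs)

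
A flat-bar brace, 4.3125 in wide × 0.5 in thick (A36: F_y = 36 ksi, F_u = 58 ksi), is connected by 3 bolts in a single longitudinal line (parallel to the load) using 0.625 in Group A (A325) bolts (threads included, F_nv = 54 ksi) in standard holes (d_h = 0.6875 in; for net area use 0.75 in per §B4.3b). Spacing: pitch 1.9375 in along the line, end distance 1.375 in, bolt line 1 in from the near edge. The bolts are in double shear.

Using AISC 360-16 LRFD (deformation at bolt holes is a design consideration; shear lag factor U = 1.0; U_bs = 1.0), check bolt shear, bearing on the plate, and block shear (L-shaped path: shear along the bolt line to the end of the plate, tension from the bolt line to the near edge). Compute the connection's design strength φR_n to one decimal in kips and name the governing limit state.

Bolt shear: A_b = π(0.625)²/4 = 0.3068 in². φR_n = 0.75 × 54 × 0.3068 × 3 × 2 = 74.6 kips.
Bearing (0.5 in plate, F_u = 58 ksi): end bolts L_c = 1.375 − 0.6875/2 = 1.03125, R_n = min(1.2×1.03125×0.5×58, 2.4×0.625×0.5×58) = 35.888 kips/bolt; interior L_c = 1.9375 − 0.6875 = 1.25, R_n = 43.5 kips/bolt. φR_n = 0.75 × (1×35.888 + 2×43.5) = 92.2 kips.
Block shear: shear path 1×[1.375+2×1.9375] = 1×5.25 in, A_gv = 2.625, A_nv = 1×(5.25 − 2.5×0.75)×0.5 = 1.6875 in²; tension to near edge: (1 − 0.5×0.75)×0.5 = 0.3125 in². R_n = min(0.6×58×1.6875, 0.6×36×2.625) + 1.0×58×0.3125 = min(58.725, 56.7) + 18.125 = 74.825 kips. φR_n = 0.75 × 74.825 = 56.1 kips.
Governing: min(74.6, 92.2, 56.1) = 56.1 kips → block shear.

56.1 kips (block shear governs)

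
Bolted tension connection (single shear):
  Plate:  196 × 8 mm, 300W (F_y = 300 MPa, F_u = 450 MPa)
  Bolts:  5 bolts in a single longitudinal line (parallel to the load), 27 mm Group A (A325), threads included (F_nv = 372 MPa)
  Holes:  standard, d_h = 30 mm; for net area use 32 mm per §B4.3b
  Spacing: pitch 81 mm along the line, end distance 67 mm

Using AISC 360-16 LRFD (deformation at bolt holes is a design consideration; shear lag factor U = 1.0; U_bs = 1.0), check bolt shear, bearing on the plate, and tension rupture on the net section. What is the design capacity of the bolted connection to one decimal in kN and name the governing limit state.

442.8 kN (net-section rupture governs)

Bolt shear: A_b = π(27)²/4 = 572.56 mm². φR_n = 0.75 × 372 × 572.56 × 5 × 1 = 798.7 kN.
Bearing (8 mm plate, F_u = 450 MPa): end bolts L_c = 67 − 30/2 = 52, R_n = min(1.2×52×8×450, 2.4×27×8×450) = 224.64 kN/bolt; interior L_c = 81 − 30 = 51, R_n = 220.32 kN/bolt. φR_n = 0.75 × (1×224.64 + 4×220.32) = 829.4 kN.
Tension rupture (net): A_n = (196 − 1×32)×8 = 1312 mm² (U = 1.0, A_e = A_n). φR_n = 0.75 × 450 × 1312 = 442.8 kN.
Governing: min(798.7, 829.4, 442.8) = 442.8 kN → net-section rupture.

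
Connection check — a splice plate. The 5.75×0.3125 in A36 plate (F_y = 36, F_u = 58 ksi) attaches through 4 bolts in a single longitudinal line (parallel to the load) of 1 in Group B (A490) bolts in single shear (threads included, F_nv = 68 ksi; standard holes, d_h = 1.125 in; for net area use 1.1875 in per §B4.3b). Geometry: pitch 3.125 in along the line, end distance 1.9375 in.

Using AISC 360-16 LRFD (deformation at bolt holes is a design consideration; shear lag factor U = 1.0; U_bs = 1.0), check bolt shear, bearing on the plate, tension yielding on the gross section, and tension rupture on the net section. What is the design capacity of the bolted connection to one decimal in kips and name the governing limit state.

Bolt shear: A_b = π(1)²/4 = 0.7854 in². φR_n = 0.75 × 68 × 0.7854 × 4 × 1 = 160.2 kips.
Bearing (0.3125 in plate, F_u = 58 ksi): end bolts L_c = 1.9375 − 1.125/2 = 1.375, R_n = min(1.2×1.375×0.3125×58, 2.4×1×0.3125×58) = 29.906 kips/bolt; interior L_c = 3.125 − 1.125 = 2, R_n = 43.5 kips/bolt. φR_n = 0.75 × (1×29.906 + 3×43.5) = 120.3 kips.
Tension yield (gross): A_g = 5.75×0.3125 = 1.7969 in². φR_n = 0.90 × 36 × 1.7969 = 58.2 kips.
Tension rupture (net): A_n = (5.75 − 1×1.1875)×0.3125 = 1.4258 in² (U = 1.0, A_e = A_n). φR_n = 0.75 × 58 × 1.4258 = 62.0 kips.
Governing: min(160.2, 120.3, 58.2, 62.0) = 58.2 kips → gross-section yield.

58.2 kips (gross-section yield governs)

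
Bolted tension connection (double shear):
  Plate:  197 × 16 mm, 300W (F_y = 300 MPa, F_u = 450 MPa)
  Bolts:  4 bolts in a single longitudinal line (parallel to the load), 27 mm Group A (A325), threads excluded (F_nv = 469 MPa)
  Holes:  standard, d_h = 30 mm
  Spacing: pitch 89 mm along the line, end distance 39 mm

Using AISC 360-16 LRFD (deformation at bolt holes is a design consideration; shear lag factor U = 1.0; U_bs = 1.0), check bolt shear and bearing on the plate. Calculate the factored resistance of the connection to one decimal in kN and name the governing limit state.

Bolt shear: A_b = π(27)²/4 = 572.56 mm². φR_n = 0.75 × 469 × 572.56 × 4 × 2 = 1611.2 kN.
Bearing (16 mm plate, F_u = 450 MPa): end bolts L_c = 39 − 30/2 = 24, R_n = min(1.2×24×16×450, 2.4×27×16×450) = 207.36 kN/bolt; interior L_c = 89 − 30 = 59, R_n = 466.56 kN/bolt. φR_n = 0.75 × (1×207.36 + 3×466.56) = 1205.3 kN.
Governing: min(1611.2, 1205.3) = 1205.3 kN → bearing.

1205.3 kN (bearing governs)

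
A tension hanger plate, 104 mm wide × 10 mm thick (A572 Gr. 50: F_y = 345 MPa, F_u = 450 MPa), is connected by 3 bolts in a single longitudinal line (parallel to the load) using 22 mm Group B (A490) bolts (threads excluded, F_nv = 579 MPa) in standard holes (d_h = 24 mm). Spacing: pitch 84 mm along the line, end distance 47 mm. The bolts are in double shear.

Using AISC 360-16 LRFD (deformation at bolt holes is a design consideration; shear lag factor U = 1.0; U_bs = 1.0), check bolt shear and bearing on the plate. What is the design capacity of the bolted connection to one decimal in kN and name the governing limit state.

498.2 kN (bearing governs)

Bolt shear: A_b = π(22)²/4 = 380.13 mm². φR_n = 0.75 × 579 × 380.13 × 3 × 2 = 990.4 kN.
Bearing (10 mm plate, F_u = 450 MPa): end bolts L_c = 47 − 24/2 = 35, R_n = min(1.2×35×10×450, 2.4×22×10×450) = 189 kN/bolt; interior L_c = 84 − 24 = 60, R_n = 237.6 kN/bolt. φR_n = 0.75 × (1×189 + 2×237.6) = 498.2 kN.
Governing: min(990.4, 498.2) = 498.2 kN → bearing.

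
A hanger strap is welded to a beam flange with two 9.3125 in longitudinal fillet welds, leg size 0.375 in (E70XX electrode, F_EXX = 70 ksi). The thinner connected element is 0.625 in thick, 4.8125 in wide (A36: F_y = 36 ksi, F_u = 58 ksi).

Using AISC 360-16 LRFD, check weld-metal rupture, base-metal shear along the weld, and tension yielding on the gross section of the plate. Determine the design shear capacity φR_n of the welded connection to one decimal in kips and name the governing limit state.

Weld metal: throat = 0.707×0.375 = 0.26513 in, L = 2×9.3125 = 18.625 in. φR_n = 0.75 × 0.6 × 70 × 0.26513 × 18.625 = 155.5 kips.
Base metal shear (0.625 in plate): yield φR_n = 1.0×0.6×36×0.625×18.625 = 251.4 kips; rupture φR_n = 0.75×0.6×58×0.625×18.625 = 303.8 kips; take 251.4 kips (yield).
Tension yield (gross): A_g = 4.8125×0.625 = 3.0078 in². φR_n = 0.90 × 36 × 3.0078 = 97.5 kips.
Governing: min(155.5, 251.4, 97.5) = 97.5 kips → gross-section yield.

97.5 kips (gross-section yield governs)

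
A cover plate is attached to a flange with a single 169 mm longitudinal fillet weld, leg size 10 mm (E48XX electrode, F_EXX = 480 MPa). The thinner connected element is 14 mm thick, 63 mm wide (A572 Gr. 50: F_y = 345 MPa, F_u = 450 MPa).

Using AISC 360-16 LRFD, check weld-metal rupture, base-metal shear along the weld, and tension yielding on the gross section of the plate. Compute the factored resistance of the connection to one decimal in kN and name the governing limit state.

Weld metal: throat = 0.707×10 = 7.07 mm, L = 169 mm. φR_n = 0.75 × 0.6 × 480 × 7.07 × 169 = 258.1 kN.
Base metal shear (14 mm plate): yield φR_n = 1.0×0.6×345×14×169 = 489.8 kN; rupture φR_n = 0.75×0.6×450×14×169 = 479.1 kN; take 479.1 kN (rupture).
Tension yield (gross): A_g = 63×14 = 882 mm². φR_n = 0.90 × 345 × 882 = 273.9 kN.
Governing: min(258.1, 479.1, 273.9) = 258.1 kN → weld metal.

258.1 kN (weld metal governs)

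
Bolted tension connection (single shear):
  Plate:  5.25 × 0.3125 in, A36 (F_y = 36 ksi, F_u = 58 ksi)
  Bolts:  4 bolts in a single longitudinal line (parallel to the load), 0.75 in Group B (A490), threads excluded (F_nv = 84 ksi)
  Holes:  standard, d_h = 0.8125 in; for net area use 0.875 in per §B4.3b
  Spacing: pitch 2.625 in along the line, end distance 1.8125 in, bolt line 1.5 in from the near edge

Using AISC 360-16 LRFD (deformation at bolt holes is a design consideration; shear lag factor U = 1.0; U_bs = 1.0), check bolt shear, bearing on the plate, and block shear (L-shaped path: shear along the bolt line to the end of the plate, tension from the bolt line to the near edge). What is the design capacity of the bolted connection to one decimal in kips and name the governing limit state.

Bolt shear: A_b = π(0.75)²/4 = 0.44179 in². φR_n = 0.75 × 84 × 0.44179 × 4 × 1 = 111.3 kips.
Bearing (0.3125 in plate, F_u = 58 ksi): end bolts L_c = 1.8125 − 0.8125/2 = 1.40625, R_n = min(1.2×1.40625×0.3125×58, 2.4×0.75×0.3125×58) = 30.586 kips/bolt; interior L_c = 2.625 − 0.8125 = 1.8125, R_n = 32.625 kips/bolt. φR_n = 0.75 × (1×30.586 + 3×32.625) = 96.3 kips.
Block shear: shear path 1×[1.8125+3×2.625] = 1×9.6875 in, A_gv = 3.0273, A_nv = 1×(9.6875 − 3.5×0.875)×0.3125 = 2.0703 in²; tension to near edge: (1.5 − 0.5×0.875)×0.3125 = 0.33203 in². R_n = min(0.6×58×2.0703, 0.6×36×3.0273) + 1.0×58×0.33203 = min(72.046, 65.39) + 19.258 = 84.648 kips. φR_n = 0.75 × 84.648 = 63.5 kips.
Governing: min(111.3, 96.3, 63.5) = 63.5 kips → block shear.

63.5 kips (block shear governs)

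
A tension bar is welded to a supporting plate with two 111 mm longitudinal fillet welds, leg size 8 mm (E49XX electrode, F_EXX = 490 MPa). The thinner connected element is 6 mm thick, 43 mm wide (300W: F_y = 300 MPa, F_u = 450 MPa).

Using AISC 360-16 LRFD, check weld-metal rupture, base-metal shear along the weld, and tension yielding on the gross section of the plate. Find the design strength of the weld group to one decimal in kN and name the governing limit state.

Weld metal: throat = 0.707×8 = 5.656 mm, L = 2×111 = 222 mm. φR_n = 0.75 × 0.6 × 490 × 5.656 × 222 = 276.9 kN.
Base metal shear (6 mm plate): yield φR_n = 1.0×0.6×300×6×222 = 239.8 kN; rupture φR_n = 0.75×0.6×450×6×222 = 269.7 kN; take 239.8 kN (yield).
Tension yield (gross): A_g = 43×6 = 258 mm². φR_n = 0.90 × 300 × 258 = 69.7 kN.
Governing: min(276.9, 239.8, 69.7) = 69.7 kN → gross-section yield.

69.7 kN (gross-section yield governs)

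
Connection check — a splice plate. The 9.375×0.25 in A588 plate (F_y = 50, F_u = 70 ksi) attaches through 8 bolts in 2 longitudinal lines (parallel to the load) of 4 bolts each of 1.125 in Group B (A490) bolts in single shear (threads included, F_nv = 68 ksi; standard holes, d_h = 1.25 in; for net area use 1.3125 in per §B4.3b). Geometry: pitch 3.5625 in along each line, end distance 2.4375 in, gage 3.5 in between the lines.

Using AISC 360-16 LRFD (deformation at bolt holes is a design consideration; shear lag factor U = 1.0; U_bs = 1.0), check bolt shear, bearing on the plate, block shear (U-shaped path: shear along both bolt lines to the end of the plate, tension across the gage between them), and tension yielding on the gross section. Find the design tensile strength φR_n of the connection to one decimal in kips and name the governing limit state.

Bolt shear: A_b = π(1.125)²/4 = 0.99402 in². φR_n = 0.75 × 68 × 0.99402 × 8 × 1 = 405.6 kips.
Bearing (0.25 in plate, F_u = 70 ksi): end bolts L_c = 2.4375 − 1.25/2 = 1.8125, R_n = min(1.2×1.8125×0.25×70, 2.4×1.125×0.25×70) = 38.063 kips/bolt; interior L_c = 3.5625 − 1.25 = 2.3125, R_n = 47.25 kips/bolt. φR_n = 0.75 × (2×38.063 + 6×47.25) = 269.7 kips.
Block shear: shear path 2×[2.4375+3×3.5625] = 2×13.125 in, A_gv = 6.5625, A_nv = 2×(13.125 − 3.5×1.3125)×0.25 = 4.2656 in²; tension across gage: (3.5 − 1×1.3125)×0.25 = 0.54688 in². R_n = min(0.6×70×4.2656, 0.6×50×6.5625) + 1.0×70×0.54688 = min(179.16, 196.88) + 38.282 = 217.44 kips. φR_n = 0.75 × 217.44 = 163.1 kips.
Tension yield (gross): A_g = 9.375×0.25 = 2.3438 in². φR_n = 0.90 × 50 × 2.3438 = 105.5 kips.
Governing: min(405.6, 269.7, 163.1, 105.5) = 105.5 kips → gross-section yield.

105.5 kips (gross-section yield governs)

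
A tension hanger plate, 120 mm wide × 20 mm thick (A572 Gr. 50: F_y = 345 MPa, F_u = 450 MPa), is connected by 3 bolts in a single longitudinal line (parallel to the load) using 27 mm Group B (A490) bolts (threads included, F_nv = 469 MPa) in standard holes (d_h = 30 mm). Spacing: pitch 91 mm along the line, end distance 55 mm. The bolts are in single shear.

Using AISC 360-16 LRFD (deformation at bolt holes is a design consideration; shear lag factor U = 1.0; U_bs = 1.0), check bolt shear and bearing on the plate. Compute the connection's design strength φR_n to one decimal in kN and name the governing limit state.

604.2 kN (bolt shear governs)

Bolt shear: A_b = π(27)²/4 = 572.56 mm². φR_n = 0.75 × 469 × 572.56 × 3 × 1 = 604.2 kN.
Bearing (20 mm plate, F_u = 450 MPa): end bolts L_c = 55 − 30/2 = 40, R_n = min(1.2×40×20×450, 2.4×27×20×450) = 432 kN/bolt; interior L_c = 91 − 30 = 61, R_n = 583.2 kN/bolt. φR_n = 0.75 × (1×432 + 2×583.2) = 1198.8 kN.
Governing: min(604.2, 1198.8) = 604.2 kN → bolt shear.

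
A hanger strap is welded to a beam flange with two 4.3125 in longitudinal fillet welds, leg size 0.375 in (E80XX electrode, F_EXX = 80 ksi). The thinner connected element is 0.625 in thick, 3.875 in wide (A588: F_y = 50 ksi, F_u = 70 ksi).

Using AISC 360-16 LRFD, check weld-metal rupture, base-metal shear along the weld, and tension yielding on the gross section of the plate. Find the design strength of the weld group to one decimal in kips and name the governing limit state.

82.3 kips (weld metal governs)

Weld metal: throat = 0.707×0.375 = 0.26513 in, L = 2×4.3125 = 8.625 in. φR_n = 0.75 × 0.6 × 80 × 0.26513 × 8.625 = 82.3 kips.
Base metal shear (0.625 in plate): yield φR_n = 1.0×0.6×50×0.625×8.625 = 161.7 kips; rupture φR_n = 0.75×0.6×70×0.625×8.625 = 169.8 kips; take 161.7 kips (yield).
Tension yield (gross): A_g = 3.875×0.625 = 2.4219 in². φR_n = 0.90 × 50 × 2.4219 = 109.0 kips.
Governing: min(82.3, 161.7, 109.0) = 82.3 kips → weld metal.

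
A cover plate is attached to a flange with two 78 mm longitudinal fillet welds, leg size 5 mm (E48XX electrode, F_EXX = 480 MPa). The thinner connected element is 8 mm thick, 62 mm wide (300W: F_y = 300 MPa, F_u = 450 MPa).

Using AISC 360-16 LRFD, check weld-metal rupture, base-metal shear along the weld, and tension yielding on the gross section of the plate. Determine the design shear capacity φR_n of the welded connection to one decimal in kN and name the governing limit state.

Weld metal: throat = 0.707×5 = 3.535 mm, L = 2×78 = 156 mm. φR_n = 0.75 × 0.6 × 480 × 3.535 × 156 = 119.1 kN.
Base metal shear (8 mm plate): yield φR_n = 1.0×0.6×300×8×156 = 224.6 kN; rupture φR_n = 0.75×0.6×450×8×156 = 252.7 kN; take 224.6 kN (yield).
Tension yield (gross): A_g = 62×8 = 496 mm². φR_n = 0.90 × 300 × 496 = 133.9 kN.
Governing: min(119.1, 224.6, 133.9) = 119.1 kN → weld metal.

119.1 kN (weld metal governs)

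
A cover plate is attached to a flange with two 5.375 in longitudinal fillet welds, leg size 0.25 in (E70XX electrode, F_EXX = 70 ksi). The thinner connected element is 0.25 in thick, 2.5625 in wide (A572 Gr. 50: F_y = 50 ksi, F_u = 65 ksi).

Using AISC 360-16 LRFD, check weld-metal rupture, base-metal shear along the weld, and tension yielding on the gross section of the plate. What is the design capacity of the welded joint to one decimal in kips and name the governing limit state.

28.8 kips (gross-section yield governs)

Weld metal: throat = 0.707×0.25 = 0.17675 in, L = 2×5.375 = 10.75 in. φR_n = 0.75 × 0.6 × 70 × 0.17675 × 10.75 = 59.9 kips.
Base metal shear (0.25 in plate): yield φR_n = 1.0×0.6×50×0.25×10.75 = 80.6 kips; rupture φR_n = 0.75×0.6×65×0.25×10.75 = 78.6 kips; take 78.6 kips (rupture).
Tension yield (gross): A_g = 2.5625×0.25 = 0.64063 in². φR_n = 0.90 × 50 × 0.64063 = 28.8 kips.
Governing: min(59.9, 78.6, 28.8) = 28.8 kips → gross-section yield.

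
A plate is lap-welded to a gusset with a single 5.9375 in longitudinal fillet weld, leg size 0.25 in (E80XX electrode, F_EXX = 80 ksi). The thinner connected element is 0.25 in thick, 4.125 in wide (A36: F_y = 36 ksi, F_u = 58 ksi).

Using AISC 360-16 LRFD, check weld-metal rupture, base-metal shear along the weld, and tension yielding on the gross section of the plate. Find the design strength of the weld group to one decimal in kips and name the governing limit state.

Weld metal: throat = 0.707×0.25 = 0.17675 in, L = 5.9375 in. φR_n = 0.75 × 0.6 × 80 × 0.17675 × 5.9375 = 37.8 kips.
Base metal shear (0.25 in plate): yield φR_n = 1.0×0.6×36×0.25×5.9375 = 32.1 kips; rupture φR_n = 0.75×0.6×58×0.25×5.9375 = 38.7 kips; take 32.1 kips (yield).
Tension yield (gross): A_g = 4.125×0.25 = 1.0313 in². φR_n = 0.90 × 36 × 1.0313 = 33.4 kips.
Governing: min(37.8, 32.1, 33.4) = 32.1 kips → base-metal shear.

32.1 kips (base-metal shear governs)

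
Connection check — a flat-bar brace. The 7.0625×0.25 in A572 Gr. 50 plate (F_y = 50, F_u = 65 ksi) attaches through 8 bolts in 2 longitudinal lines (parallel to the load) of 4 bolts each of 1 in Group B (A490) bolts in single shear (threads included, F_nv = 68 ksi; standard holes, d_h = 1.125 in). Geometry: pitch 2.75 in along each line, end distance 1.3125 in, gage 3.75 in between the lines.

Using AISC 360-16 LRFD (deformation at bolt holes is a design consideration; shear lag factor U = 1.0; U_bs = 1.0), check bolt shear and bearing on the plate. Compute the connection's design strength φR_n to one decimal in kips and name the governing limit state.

164.5 kips (bearing governs)

Bolt shear: A_b = π(1)²/4 = 0.7854 in². φR_n = 0.75 × 68 × 0.7854 × 8 × 1 = 320.4 kips.
Bearing (0.25 in plate, F_u = 65 ksi): end bolts L_c = 1.3125 − 1.125/2 = 0.75, R_n = min(1.2×0.75×0.25×65, 2.4×1×0.25×65) = 14.625 kips/bolt; interior L_c = 2.75 − 1.125 = 1.625, R_n = 31.688 kips/bolt. φR_n = 0.75 × (2×14.625 + 6×31.688) = 164.5 kips.
Governing: min(320.4, 164.5) = 164.5 kips → bearing.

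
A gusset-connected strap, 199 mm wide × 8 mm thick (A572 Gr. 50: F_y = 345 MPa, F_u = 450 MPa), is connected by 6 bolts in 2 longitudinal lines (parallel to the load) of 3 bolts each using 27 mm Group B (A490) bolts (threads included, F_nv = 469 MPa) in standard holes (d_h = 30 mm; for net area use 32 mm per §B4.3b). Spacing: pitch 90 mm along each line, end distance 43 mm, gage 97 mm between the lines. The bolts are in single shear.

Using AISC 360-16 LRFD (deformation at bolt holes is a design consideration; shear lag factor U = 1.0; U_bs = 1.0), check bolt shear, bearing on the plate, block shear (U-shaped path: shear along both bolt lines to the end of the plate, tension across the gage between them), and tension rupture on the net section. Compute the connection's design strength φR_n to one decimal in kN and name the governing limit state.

Bolt shear: A_b = π(27)²/4 = 572.56 mm². φR_n = 0.75 × 469 × 572.56 × 6 × 1 = 1208.4 kN.
Bearing (8 mm plate, F_u = 450 MPa): end bolts L_c = 43 − 30/2 = 28, R_n = min(1.2×28×8×450, 2.4×27×8×450) = 120.96 kN/bolt; interior L_c = 90 − 30 = 60, R_n = 233.28 kN/bolt. φR_n = 0.75 × (2×120.96 + 4×233.28) = 881.3 kN.
Block shear: shear path 2×[43+2×90] = 2×223 mm, A_gv = 3568, A_nv = 2×(223 − 2.5×32)×8 = 2288 mm²; tension across gage: (97 − 1×32)×8 = 520 mm². R_n = min(0.6×450×2288, 0.6×345×3568) + 1.0×450×520 = min(617.76, 738.58) + 234 = 851.76 kN. φR_n = 0.75 × 851.76 = 638.8 kN.
Tension rupture (net): A_n = (199 − 2×32)×8 = 1080 mm² (U = 1.0, A_e = A_n). φR_n = 0.75 × 450 × 1080 = 364.5 kN.
Governing: min(1208.4, 881.3, 638.8, 364.5) = 364.5 kN → net-section rupture.

364.5 kN (net-section rupture governs)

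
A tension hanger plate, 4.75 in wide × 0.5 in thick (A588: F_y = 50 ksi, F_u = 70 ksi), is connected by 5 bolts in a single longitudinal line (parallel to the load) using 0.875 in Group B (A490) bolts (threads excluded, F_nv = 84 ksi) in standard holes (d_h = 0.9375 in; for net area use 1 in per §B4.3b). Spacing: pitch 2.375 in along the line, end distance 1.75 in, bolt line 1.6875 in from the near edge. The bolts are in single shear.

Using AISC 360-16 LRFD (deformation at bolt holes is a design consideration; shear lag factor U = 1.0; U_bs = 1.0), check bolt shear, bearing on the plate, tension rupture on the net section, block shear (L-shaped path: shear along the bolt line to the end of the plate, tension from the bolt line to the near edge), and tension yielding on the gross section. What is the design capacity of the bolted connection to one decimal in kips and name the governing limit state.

98.4 kips (net-section rupture governs)

Bolt shear: A_b = π(0.875)²/4 = 0.60132 in². φR_n = 0.75 × 84 × 0.60132 × 5 × 1 = 189.4 kips.
Bearing (0.5 in plate, F_u = 70 ksi): end bolts L_c = 1.75 − 0.9375/2 = 1.28125, R_n = min(1.2×1.28125×0.5×70, 2.4×0.875×0.5×70) = 53.813 kips/bolt; interior L_c = 2.375 − 0.9375 = 1.4375, R_n = 60.375 kips/bolt. φR_n = 0.75 × (1×53.813 + 4×60.375) = 221.5 kips.
Tension rupture (net): A_n = (4.75 − 1×1)×0.5 = 1.875 in² (U = 1.0, A_e = A_n). φR_n = 0.75 × 70 × 1.875 = 98.4 kips.
Block shear: shear path 1×[1.75+4×2.375] = 1×11.25 in, A_gv = 5.625, A_nv = 1×(11.25 − 4.5×1)×0.5 = 3.375 in²; tension to near edge: (1.6875 − 0.5×1)×0.5 = 0.59375 in². R_n = min(0.6×70×3.375, 0.6×50×5.625) + 1.0×70×0.59375 = min(141.75, 168.75) + 41.563 = 183.31 kips. φR_n = 0.75 × 183.31 = 137.5 kips.
Tension yield (gross): A_g = 4.75×0.5 = 2.375 in². φR_n = 0.90 × 50 × 2.375 = 106.9 kips.
Governing: min(189.4, 221.5, 98.4, 137.5, 106.9) = 98.4 kips → net-section rupture.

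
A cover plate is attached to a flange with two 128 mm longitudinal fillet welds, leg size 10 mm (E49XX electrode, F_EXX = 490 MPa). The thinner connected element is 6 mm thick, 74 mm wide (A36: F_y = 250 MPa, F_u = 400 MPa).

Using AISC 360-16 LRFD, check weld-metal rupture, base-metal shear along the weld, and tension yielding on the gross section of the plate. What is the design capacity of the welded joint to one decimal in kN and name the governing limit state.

Weld metal: throat = 0.707×10 = 7.07 mm, L = 2×128 = 256 mm. φR_n = 0.75 × 0.6 × 490 × 7.07 × 256 = 399.1 kN.
Base metal shear (6 mm plate): yield φR_n = 1.0×0.6×250×6×256 = 230.4 kN; rupture φR_n = 0.75×0.6×400×6×256 = 276.5 kN; take 230.4 kN (yield).
Tension yield (gross): A_g = 74×6 = 444 mm². φR_n = 0.90 × 250 × 444 = 99.9 kN.
Governing: min(399.1, 230.4, 99.9) = 99.9 kN → gross-section yield.

99.9 kN (gross-section yield governs)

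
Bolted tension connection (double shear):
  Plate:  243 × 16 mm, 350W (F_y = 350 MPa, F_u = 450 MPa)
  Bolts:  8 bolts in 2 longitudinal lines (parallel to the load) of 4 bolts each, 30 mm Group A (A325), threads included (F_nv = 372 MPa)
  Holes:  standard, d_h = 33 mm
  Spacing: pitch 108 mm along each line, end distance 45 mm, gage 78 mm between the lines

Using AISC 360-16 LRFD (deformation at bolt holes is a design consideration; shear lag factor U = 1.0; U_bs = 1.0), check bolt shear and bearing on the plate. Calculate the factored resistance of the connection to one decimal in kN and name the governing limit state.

Bolt shear: A_b = π(30)²/4 = 706.86 mm². φR_n = 0.75 × 372 × 706.86 × 8 × 2 = 3155.4 kN.
Bearing (16 mm plate, F_u = 450 MPa): end bolts L_c = 45 − 33/2 = 28.5, R_n = min(1.2×28.5×16×450, 2.4×30×16×450) = 246.24 kN/bolt; interior L_c = 108 − 33 = 75, R_n = 518.4 kN/bolt. φR_n = 0.75 × (2×246.24 + 6×518.4) = 2702.2 kN.
Governing: min(3155.4, 2702.2) = 2702.2 kN → bearing.

2702.2 kN (bearing governs)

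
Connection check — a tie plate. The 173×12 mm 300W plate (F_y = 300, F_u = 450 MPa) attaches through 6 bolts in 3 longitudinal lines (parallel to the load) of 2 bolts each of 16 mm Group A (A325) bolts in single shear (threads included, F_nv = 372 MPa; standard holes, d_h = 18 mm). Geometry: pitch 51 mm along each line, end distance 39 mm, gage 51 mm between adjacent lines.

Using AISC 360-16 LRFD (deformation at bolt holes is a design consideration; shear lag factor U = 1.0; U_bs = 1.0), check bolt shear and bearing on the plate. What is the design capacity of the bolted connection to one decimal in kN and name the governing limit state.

336.6 kN (bolt shear governs)

Bolt shear: A_b = π(16)²/4 = 201.06 mm². φR_n = 0.75 × 372 × 201.06 × 6 × 1 = 336.6 kN.
Bearing (12 mm plate, F_u = 450 MPa): end bolts L_c = 39 − 18/2 = 30, R_n = min(1.2×30×12×450, 2.4×16×12×450) = 194.4 kN/bolt; interior L_c = 51 − 18 = 33, R_n = 207.36 kN/bolt. φR_n = 0.75 × (3×194.4 + 3×207.36) = 904.0 kN.
Governing: min(336.6, 904.0) = 336.6 kN → bolt shear.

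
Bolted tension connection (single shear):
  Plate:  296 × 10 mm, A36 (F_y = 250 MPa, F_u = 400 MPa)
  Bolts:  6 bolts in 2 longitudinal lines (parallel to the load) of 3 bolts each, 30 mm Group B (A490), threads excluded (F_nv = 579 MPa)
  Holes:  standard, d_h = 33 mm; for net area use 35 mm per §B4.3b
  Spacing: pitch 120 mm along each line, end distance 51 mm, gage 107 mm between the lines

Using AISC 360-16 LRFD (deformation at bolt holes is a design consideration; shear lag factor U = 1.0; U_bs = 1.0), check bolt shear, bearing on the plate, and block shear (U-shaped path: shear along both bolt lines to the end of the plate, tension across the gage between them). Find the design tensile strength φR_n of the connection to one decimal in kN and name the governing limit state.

Bolt shear: A_b = π(30)²/4 = 706.86 mm². φR_n = 0.75 × 579 × 706.86 × 6 × 1 = 1841.7 kN.
Bearing (10 mm plate, F_u = 400 MPa): end bolts L_c = 51 − 33/2 = 34.5, R_n = min(1.2×34.5×10×400, 2.4×30×10×400) = 165.6 kN/bolt; interior L_c = 120 − 33 = 87, R_n = 288 kN/bolt. φR_n = 0.75 × (2×165.6 + 4×288) = 1112.4 kN.
Block shear: shear path 2×[51+2×120] = 2×291 mm, A_gv = 5820, A_nv = 2×(291 − 2.5×35)×10 = 4070 mm²; tension across gage: (107 − 1×35)×10 = 720 mm². R_n = min(0.6×400×4070, 0.6×250×5820) + 1.0×400×720 = min(976.8, 873) + 288 = 1161 kN. φR_n = 0.75 × 1161 = 870.8 kN.
Governing: min(1841.7, 1112.4, 870.8) = 870.8 kN → block shear.

870.8 kN (block shear governs)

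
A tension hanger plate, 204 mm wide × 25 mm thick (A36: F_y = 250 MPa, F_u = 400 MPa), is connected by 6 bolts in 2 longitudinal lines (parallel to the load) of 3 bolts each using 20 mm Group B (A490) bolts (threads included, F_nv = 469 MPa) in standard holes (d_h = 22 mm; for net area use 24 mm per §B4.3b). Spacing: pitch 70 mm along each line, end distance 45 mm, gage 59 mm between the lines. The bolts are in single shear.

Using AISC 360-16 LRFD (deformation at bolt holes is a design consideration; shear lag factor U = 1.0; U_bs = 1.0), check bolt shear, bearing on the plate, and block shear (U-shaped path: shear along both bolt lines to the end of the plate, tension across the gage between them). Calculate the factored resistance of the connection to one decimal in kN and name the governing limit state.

663.0 kN (bolt shear governs)

Bolt shear: A_b = π(20)²/4 = 314.16 mm². φR_n = 0.75 × 469 × 314.16 × 6 × 1 = 663.0 kN.
Bearing (25 mm plate, F_u = 400 MPa): end bolts L_c = 45 − 22/2 = 34, R_n = min(1.2×34×25×400, 2.4×20×25×400) = 408 kN/bolt; interior L_c = 70 − 22 = 48, R_n = 480 kN/bolt. φR_n = 0.75 × (2×408 + 4×480) = 2052.0 kN.
Block shear: shear path 2×[45+2×70] = 2×185 mm, A_gv = 9250, A_nv = 2×(185 − 2.5×24)×25 = 6250 mm²; tension across gage: (59 − 1×24)×25 = 875 mm². R_n = min(0.6×400×6250, 0.6×250×9250) + 1.0×400×875 = min(1500, 1387.5) + 350 = 1737.5 kN. φR_n = 0.75 × 1737.5 = 1303.1 kN.
Governing: min(663.0, 2052.0, 1303.1) = 663.0 kN → bolt shear.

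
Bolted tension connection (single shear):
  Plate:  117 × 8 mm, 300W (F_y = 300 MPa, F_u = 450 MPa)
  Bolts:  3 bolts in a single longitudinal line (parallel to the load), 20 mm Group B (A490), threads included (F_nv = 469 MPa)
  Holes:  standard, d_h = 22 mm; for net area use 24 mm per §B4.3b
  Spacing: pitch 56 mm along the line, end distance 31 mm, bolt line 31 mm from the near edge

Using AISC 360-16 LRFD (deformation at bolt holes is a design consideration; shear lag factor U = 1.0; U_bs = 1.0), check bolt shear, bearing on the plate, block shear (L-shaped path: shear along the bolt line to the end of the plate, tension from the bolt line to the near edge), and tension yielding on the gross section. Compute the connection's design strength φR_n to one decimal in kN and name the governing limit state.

Bolt shear: A_b = π(20)²/4 = 314.16 mm². φR_n = 0.75 × 469 × 314.16 × 3 × 1 = 331.5 kN.
Bearing (8 mm plate, F_u = 450 MPa): end bolts L_c = 31 − 22/2 = 20, R_n = min(1.2×20×8×450, 2.4×20×8×450) = 86.4 kN/bolt; interior L_c = 56 − 22 = 34, R_n = 146.88 kN/bolt. φR_n = 0.75 × (1×86.4 + 2×146.88) = 285.1 kN.
Block shear: shear path 1×[31+2×56] = 1×143 mm, A_gv = 1144, A_nv = 1×(143 − 2.5×24)×8 = 664 mm²; tension to near edge: (31 − 0.5×24)×8 = 152 mm². R_n = min(0.6×450×664, 0.6×300×1144) + 1.0×450×152 = min(179.28, 205.92) + 68.4 = 247.68 kN. φR_n = 0.75 × 247.68 = 185.8 kN.
Tension yield (gross): A_g = 117×8 = 936 mm². φR_n = 0.90 × 300 × 936 = 252.7 kN.
Governing: min(331.5, 285.1, 185.8, 252.7) = 185.8 kN → block shear.

185.8 kN (block shear governs)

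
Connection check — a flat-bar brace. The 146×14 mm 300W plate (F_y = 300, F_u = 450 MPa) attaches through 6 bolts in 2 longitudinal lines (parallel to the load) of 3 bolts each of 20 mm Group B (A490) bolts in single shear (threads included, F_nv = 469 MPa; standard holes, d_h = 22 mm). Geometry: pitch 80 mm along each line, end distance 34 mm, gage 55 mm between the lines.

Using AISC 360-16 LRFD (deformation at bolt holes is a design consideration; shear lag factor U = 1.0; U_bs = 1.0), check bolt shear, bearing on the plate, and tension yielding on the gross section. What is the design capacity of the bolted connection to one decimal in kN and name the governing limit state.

551.9 kN (gross-section yield governs)

Bolt shear: A_b = π(20)²/4 = 314.16 mm². φR_n = 0.75 × 469 × 314.16 × 6 × 1 = 663.0 kN.
Bearing (14 mm plate, F_u = 450 MPa): end bolts L_c = 34 − 22/2 = 23, R_n = min(1.2×23×14×450, 2.4×20×14×450) = 173.88 kN/bolt; interior L_c = 80 − 22 = 58, R_n = 302.4 kN/bolt. φR_n = 0.75 × (2×173.88 + 4×302.4) = 1168.0 kN.
Tension yield (gross): A_g = 146×14 = 2044 mm². φR_n = 0.90 × 300 × 2044 = 551.9 kN.
Governing: min(663.0, 1168.0, 551.9) = 551.9 kN → gross-section yield.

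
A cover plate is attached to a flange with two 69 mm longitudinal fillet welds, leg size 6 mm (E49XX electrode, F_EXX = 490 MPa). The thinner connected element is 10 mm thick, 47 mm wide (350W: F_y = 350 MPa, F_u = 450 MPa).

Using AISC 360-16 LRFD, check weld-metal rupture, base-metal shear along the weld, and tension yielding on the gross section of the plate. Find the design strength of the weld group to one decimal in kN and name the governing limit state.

Weld metal: throat = 0.707×6 = 4.242 mm, L = 2×69 = 138 mm. φR_n = 0.75 × 0.6 × 490 × 4.242 × 138 = 129.1 kN.
Base metal shear (10 mm plate): yield φR_n = 1.0×0.6×350×10×138 = 289.8 kN; rupture φR_n = 0.75×0.6×450×10×138 = 279.5 kN; take 279.5 kN (rupture).
Tension yield (gross): A_g = 47×10 = 470 mm². φR_n = 0.90 × 350 × 470 = 148.1 kN.
Governing: min(129.1, 279.5, 148.1) = 129.1 kN → weld metal.

129.1 kN (weld metal governs)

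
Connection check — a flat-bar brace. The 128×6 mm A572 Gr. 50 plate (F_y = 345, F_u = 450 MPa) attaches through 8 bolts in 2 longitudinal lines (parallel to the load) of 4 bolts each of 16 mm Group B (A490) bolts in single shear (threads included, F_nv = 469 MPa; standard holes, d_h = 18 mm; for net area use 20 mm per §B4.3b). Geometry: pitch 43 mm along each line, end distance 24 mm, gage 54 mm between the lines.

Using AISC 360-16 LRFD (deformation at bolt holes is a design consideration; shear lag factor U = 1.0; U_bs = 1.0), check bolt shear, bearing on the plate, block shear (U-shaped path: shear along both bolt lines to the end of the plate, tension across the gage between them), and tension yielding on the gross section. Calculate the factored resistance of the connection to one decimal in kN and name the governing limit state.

Bolt shear: A_b = π(16)²/4 = 201.06 mm². φR_n = 0.75 × 469 × 201.06 × 8 × 1 = 565.8 kN.
Bearing (6 mm plate, F_u = 450 MPa): end bolts L_c = 24 − 18/2 = 15, R_n = min(1.2×15×6×450, 2.4×16×6×450) = 48.6 kN/bolt; interior L_c = 43 − 18 = 25, R_n = 81 kN/bolt. φR_n = 0.75 × (2×48.6 + 6×81) = 437.4 kN.
Block shear: shear path 2×[24+3×43] = 2×153 mm, A_gv = 1836, A_nv = 2×(153 − 3.5×20)×6 = 996 mm²; tension across gage: (54 − 1×20)×6 = 204 mm². R_n = min(0.6×450×996, 0.6×345×1836) + 1.0×450×204 = min(268.92, 380.05) + 91.8 = 360.72 kN. φR_n = 0.75 × 360.72 = 270.5 kN.
Tension yield (gross): A_g = 128×6 = 768 mm². φR_n = 0.90 × 345 × 768 = 238.5 kN.
Governing: min(565.8, 437.4, 270.5, 238.5) = 238.5 kN → gross-section yield.

238.5 kN (gross-section yield governs)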